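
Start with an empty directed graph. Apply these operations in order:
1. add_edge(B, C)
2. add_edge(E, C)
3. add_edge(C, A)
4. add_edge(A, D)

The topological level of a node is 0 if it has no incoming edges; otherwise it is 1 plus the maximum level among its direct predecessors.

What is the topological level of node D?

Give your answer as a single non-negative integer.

Op 1: add_edge(B, C). Edges now: 1
Op 2: add_edge(E, C). Edges now: 2
Op 3: add_edge(C, A). Edges now: 3
Op 4: add_edge(A, D). Edges now: 4
Compute levels (Kahn BFS):
  sources (in-degree 0): B, E
  process B: level=0
    B->C: in-degree(C)=1, level(C)>=1
  process E: level=0
    E->C: in-degree(C)=0, level(C)=1, enqueue
  process C: level=1
    C->A: in-degree(A)=0, level(A)=2, enqueue
  process A: level=2
    A->D: in-degree(D)=0, level(D)=3, enqueue
  process D: level=3
All levels: A:2, B:0, C:1, D:3, E:0
level(D) = 3

Answer: 3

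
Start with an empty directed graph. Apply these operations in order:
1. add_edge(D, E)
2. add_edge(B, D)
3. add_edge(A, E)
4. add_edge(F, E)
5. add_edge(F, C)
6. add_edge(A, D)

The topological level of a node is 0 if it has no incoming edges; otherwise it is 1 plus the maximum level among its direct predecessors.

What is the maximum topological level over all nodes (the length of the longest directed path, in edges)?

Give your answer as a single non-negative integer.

Answer: 2

Derivation:
Op 1: add_edge(D, E). Edges now: 1
Op 2: add_edge(B, D). Edges now: 2
Op 3: add_edge(A, E). Edges now: 3
Op 4: add_edge(F, E). Edges now: 4
Op 5: add_edge(F, C). Edges now: 5
Op 6: add_edge(A, D). Edges now: 6
Compute levels (Kahn BFS):
  sources (in-degree 0): A, B, F
  process A: level=0
    A->D: in-degree(D)=1, level(D)>=1
    A->E: in-degree(E)=2, level(E)>=1
  process B: level=0
    B->D: in-degree(D)=0, level(D)=1, enqueue
  process F: level=0
    F->C: in-degree(C)=0, level(C)=1, enqueue
    F->E: in-degree(E)=1, level(E)>=1
  process D: level=1
    D->E: in-degree(E)=0, level(E)=2, enqueue
  process C: level=1
  process E: level=2
All levels: A:0, B:0, C:1, D:1, E:2, F:0
max level = 2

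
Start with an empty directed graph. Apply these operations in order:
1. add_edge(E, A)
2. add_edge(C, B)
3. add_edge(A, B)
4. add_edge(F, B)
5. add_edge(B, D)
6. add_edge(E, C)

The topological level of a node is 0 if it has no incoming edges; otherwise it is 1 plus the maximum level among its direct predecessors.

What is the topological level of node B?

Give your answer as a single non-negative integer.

Op 1: add_edge(E, A). Edges now: 1
Op 2: add_edge(C, B). Edges now: 2
Op 3: add_edge(A, B). Edges now: 3
Op 4: add_edge(F, B). Edges now: 4
Op 5: add_edge(B, D). Edges now: 5
Op 6: add_edge(E, C). Edges now: 6
Compute levels (Kahn BFS):
  sources (in-degree 0): E, F
  process E: level=0
    E->A: in-degree(A)=0, level(A)=1, enqueue
    E->C: in-degree(C)=0, level(C)=1, enqueue
  process F: level=0
    F->B: in-degree(B)=2, level(B)>=1
  process A: level=1
    A->B: in-degree(B)=1, level(B)>=2
  process C: level=1
    C->B: in-degree(B)=0, level(B)=2, enqueue
  process B: level=2
    B->D: in-degree(D)=0, level(D)=3, enqueue
  process D: level=3
All levels: A:1, B:2, C:1, D:3, E:0, F:0
level(B) = 2

Answer: 2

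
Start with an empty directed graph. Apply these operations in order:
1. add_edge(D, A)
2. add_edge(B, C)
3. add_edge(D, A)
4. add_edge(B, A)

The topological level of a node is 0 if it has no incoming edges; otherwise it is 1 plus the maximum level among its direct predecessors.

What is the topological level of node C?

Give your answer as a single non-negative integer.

Answer: 1

Derivation:
Op 1: add_edge(D, A). Edges now: 1
Op 2: add_edge(B, C). Edges now: 2
Op 3: add_edge(D, A) (duplicate, no change). Edges now: 2
Op 4: add_edge(B, A). Edges now: 3
Compute levels (Kahn BFS):
  sources (in-degree 0): B, D
  process B: level=0
    B->A: in-degree(A)=1, level(A)>=1
    B->C: in-degree(C)=0, level(C)=1, enqueue
  process D: level=0
    D->A: in-degree(A)=0, level(A)=1, enqueue
  process C: level=1
  process A: level=1
All levels: A:1, B:0, C:1, D:0
level(C) = 1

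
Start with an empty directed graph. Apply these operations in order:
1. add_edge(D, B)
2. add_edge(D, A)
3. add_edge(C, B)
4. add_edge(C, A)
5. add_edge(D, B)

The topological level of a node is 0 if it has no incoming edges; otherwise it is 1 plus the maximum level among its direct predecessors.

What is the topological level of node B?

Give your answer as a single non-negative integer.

Op 1: add_edge(D, B). Edges now: 1
Op 2: add_edge(D, A). Edges now: 2
Op 3: add_edge(C, B). Edges now: 3
Op 4: add_edge(C, A). Edges now: 4
Op 5: add_edge(D, B) (duplicate, no change). Edges now: 4
Compute levels (Kahn BFS):
  sources (in-degree 0): C, D
  process C: level=0
    C->A: in-degree(A)=1, level(A)>=1
    C->B: in-degree(B)=1, level(B)>=1
  process D: level=0
    D->A: in-degree(A)=0, level(A)=1, enqueue
    D->B: in-degree(B)=0, level(B)=1, enqueue
  process A: level=1
  process B: level=1
All levels: A:1, B:1, C:0, D:0
level(B) = 1

Answer: 1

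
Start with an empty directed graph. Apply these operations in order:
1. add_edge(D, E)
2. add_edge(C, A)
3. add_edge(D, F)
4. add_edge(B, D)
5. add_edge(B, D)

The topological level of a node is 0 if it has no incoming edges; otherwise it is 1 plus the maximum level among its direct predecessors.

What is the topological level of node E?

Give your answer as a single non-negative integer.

Op 1: add_edge(D, E). Edges now: 1
Op 2: add_edge(C, A). Edges now: 2
Op 3: add_edge(D, F). Edges now: 3
Op 4: add_edge(B, D). Edges now: 4
Op 5: add_edge(B, D) (duplicate, no change). Edges now: 4
Compute levels (Kahn BFS):
  sources (in-degree 0): B, C
  process B: level=0
    B->D: in-degree(D)=0, level(D)=1, enqueue
  process C: level=0
    C->A: in-degree(A)=0, level(A)=1, enqueue
  process D: level=1
    D->E: in-degree(E)=0, level(E)=2, enqueue
    D->F: in-degree(F)=0, level(F)=2, enqueue
  process A: level=1
  process E: level=2
  process F: level=2
All levels: A:1, B:0, C:0, D:1, E:2, F:2
level(E) = 2

Answer: 2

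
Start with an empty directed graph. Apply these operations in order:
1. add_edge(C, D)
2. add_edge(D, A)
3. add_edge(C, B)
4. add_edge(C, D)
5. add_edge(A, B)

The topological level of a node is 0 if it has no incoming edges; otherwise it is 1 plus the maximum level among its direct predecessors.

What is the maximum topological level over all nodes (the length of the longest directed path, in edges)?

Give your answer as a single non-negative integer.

Op 1: add_edge(C, D). Edges now: 1
Op 2: add_edge(D, A). Edges now: 2
Op 3: add_edge(C, B). Edges now: 3
Op 4: add_edge(C, D) (duplicate, no change). Edges now: 3
Op 5: add_edge(A, B). Edges now: 4
Compute levels (Kahn BFS):
  sources (in-degree 0): C
  process C: level=0
    C->B: in-degree(B)=1, level(B)>=1
    C->D: in-degree(D)=0, level(D)=1, enqueue
  process D: level=1
    D->A: in-degree(A)=0, level(A)=2, enqueue
  process A: level=2
    A->B: in-degree(B)=0, level(B)=3, enqueue
  process B: level=3
All levels: A:2, B:3, C:0, D:1
max level = 3

Answer: 3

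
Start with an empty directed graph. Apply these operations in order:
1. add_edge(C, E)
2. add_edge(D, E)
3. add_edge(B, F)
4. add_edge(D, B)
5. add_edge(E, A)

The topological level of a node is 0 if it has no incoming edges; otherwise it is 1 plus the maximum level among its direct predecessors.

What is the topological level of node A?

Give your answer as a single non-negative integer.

Answer: 2

Derivation:
Op 1: add_edge(C, E). Edges now: 1
Op 2: add_edge(D, E). Edges now: 2
Op 3: add_edge(B, F). Edges now: 3
Op 4: add_edge(D, B). Edges now: 4
Op 5: add_edge(E, A). Edges now: 5
Compute levels (Kahn BFS):
  sources (in-degree 0): C, D
  process C: level=0
    C->E: in-degree(E)=1, level(E)>=1
  process D: level=0
    D->B: in-degree(B)=0, level(B)=1, enqueue
    D->E: in-degree(E)=0, level(E)=1, enqueue
  process B: level=1
    B->F: in-degree(F)=0, level(F)=2, enqueue
  process E: level=1
    E->A: in-degree(A)=0, level(A)=2, enqueue
  process F: level=2
  process A: level=2
All levels: A:2, B:1, C:0, D:0, E:1, F:2
level(A) = 2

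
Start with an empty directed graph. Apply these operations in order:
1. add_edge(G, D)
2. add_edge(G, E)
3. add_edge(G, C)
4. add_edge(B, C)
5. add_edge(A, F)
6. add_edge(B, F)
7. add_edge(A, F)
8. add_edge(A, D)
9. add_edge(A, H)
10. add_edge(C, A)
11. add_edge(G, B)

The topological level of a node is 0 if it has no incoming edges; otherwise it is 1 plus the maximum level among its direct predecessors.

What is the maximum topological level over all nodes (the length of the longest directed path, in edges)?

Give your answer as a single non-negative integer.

Op 1: add_edge(G, D). Edges now: 1
Op 2: add_edge(G, E). Edges now: 2
Op 3: add_edge(G, C). Edges now: 3
Op 4: add_edge(B, C). Edges now: 4
Op 5: add_edge(A, F). Edges now: 5
Op 6: add_edge(B, F). Edges now: 6
Op 7: add_edge(A, F) (duplicate, no change). Edges now: 6
Op 8: add_edge(A, D). Edges now: 7
Op 9: add_edge(A, H). Edges now: 8
Op 10: add_edge(C, A). Edges now: 9
Op 11: add_edge(G, B). Edges now: 10
Compute levels (Kahn BFS):
  sources (in-degree 0): G
  process G: level=0
    G->B: in-degree(B)=0, level(B)=1, enqueue
    G->C: in-degree(C)=1, level(C)>=1
    G->D: in-degree(D)=1, level(D)>=1
    G->E: in-degree(E)=0, level(E)=1, enqueue
  process B: level=1
    B->C: in-degree(C)=0, level(C)=2, enqueue
    B->F: in-degree(F)=1, level(F)>=2
  process E: level=1
  process C: level=2
    C->A: in-degree(A)=0, level(A)=3, enqueue
  process A: level=3
    A->D: in-degree(D)=0, level(D)=4, enqueue
    A->F: in-degree(F)=0, level(F)=4, enqueue
    A->H: in-degree(H)=0, level(H)=4, enqueue
  process D: level=4
  process F: level=4
  process H: level=4
All levels: A:3, B:1, C:2, D:4, E:1, F:4, G:0, H:4
max level = 4

Answer: 4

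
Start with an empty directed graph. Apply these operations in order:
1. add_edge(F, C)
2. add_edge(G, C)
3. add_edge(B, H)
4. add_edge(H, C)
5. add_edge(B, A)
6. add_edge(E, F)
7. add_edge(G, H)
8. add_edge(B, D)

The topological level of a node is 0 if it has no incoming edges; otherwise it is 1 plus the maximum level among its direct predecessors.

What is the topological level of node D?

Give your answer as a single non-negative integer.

Answer: 1

Derivation:
Op 1: add_edge(F, C). Edges now: 1
Op 2: add_edge(G, C). Edges now: 2
Op 3: add_edge(B, H). Edges now: 3
Op 4: add_edge(H, C). Edges now: 4
Op 5: add_edge(B, A). Edges now: 5
Op 6: add_edge(E, F). Edges now: 6
Op 7: add_edge(G, H). Edges now: 7
Op 8: add_edge(B, D). Edges now: 8
Compute levels (Kahn BFS):
  sources (in-degree 0): B, E, G
  process B: level=0
    B->A: in-degree(A)=0, level(A)=1, enqueue
    B->D: in-degree(D)=0, level(D)=1, enqueue
    B->H: in-degree(H)=1, level(H)>=1
  process E: level=0
    E->F: in-degree(F)=0, level(F)=1, enqueue
  process G: level=0
    G->C: in-degree(C)=2, level(C)>=1
    G->H: in-degree(H)=0, level(H)=1, enqueue
  process A: level=1
  process D: level=1
  process F: level=1
    F->C: in-degree(C)=1, level(C)>=2
  process H: level=1
    H->C: in-degree(C)=0, level(C)=2, enqueue
  process C: level=2
All levels: A:1, B:0, C:2, D:1, E:0, F:1, G:0, H:1
level(D) = 1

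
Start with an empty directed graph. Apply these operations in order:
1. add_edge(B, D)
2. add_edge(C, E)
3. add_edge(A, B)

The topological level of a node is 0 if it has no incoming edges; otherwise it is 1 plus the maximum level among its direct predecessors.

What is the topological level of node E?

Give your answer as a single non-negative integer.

Answer: 1

Derivation:
Op 1: add_edge(B, D). Edges now: 1
Op 2: add_edge(C, E). Edges now: 2
Op 3: add_edge(A, B). Edges now: 3
Compute levels (Kahn BFS):
  sources (in-degree 0): A, C
  process A: level=0
    A->B: in-degree(B)=0, level(B)=1, enqueue
  process C: level=0
    C->E: in-degree(E)=0, level(E)=1, enqueue
  process B: level=1
    B->D: in-degree(D)=0, level(D)=2, enqueue
  process E: level=1
  process D: level=2
All levels: A:0, B:1, C:0, D:2, E:1
level(E) = 1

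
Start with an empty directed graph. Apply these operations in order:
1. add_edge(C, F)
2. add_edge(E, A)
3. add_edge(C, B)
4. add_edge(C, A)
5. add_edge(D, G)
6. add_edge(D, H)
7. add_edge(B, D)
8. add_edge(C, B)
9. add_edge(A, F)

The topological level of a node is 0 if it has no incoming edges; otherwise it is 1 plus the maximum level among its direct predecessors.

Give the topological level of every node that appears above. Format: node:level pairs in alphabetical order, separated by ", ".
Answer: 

Answer: A:1, B:1, C:0, D:2, E:0, F:2, G:3, H:3

Derivation:
Op 1: add_edge(C, F). Edges now: 1
Op 2: add_edge(E, A). Edges now: 2
Op 3: add_edge(C, B). Edges now: 3
Op 4: add_edge(C, A). Edges now: 4
Op 5: add_edge(D, G). Edges now: 5
Op 6: add_edge(D, H). Edges now: 6
Op 7: add_edge(B, D). Edges now: 7
Op 8: add_edge(C, B) (duplicate, no change). Edges now: 7
Op 9: add_edge(A, F). Edges now: 8
Compute levels (Kahn BFS):
  sources (in-degree 0): C, E
  process C: level=0
    C->A: in-degree(A)=1, level(A)>=1
    C->B: in-degree(B)=0, level(B)=1, enqueue
    C->F: in-degree(F)=1, level(F)>=1
  process E: level=0
    E->A: in-degree(A)=0, level(A)=1, enqueue
  process B: level=1
    B->D: in-degree(D)=0, level(D)=2, enqueue
  process A: level=1
    A->F: in-degree(F)=0, level(F)=2, enqueue
  process D: level=2
    D->G: in-degree(G)=0, level(G)=3, enqueue
    D->H: in-degree(H)=0, level(H)=3, enqueue
  process F: level=2
  process G: level=3
  process H: level=3
All levels: A:1, B:1, C:0, D:2, E:0, F:2, G:3, H:3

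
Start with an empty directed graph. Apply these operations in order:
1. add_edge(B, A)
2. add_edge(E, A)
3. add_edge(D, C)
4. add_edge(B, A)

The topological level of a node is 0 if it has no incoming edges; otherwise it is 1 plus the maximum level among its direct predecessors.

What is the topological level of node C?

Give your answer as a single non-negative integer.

Op 1: add_edge(B, A). Edges now: 1
Op 2: add_edge(E, A). Edges now: 2
Op 3: add_edge(D, C). Edges now: 3
Op 4: add_edge(B, A) (duplicate, no change). Edges now: 3
Compute levels (Kahn BFS):
  sources (in-degree 0): B, D, E
  process B: level=0
    B->A: in-degree(A)=1, level(A)>=1
  process D: level=0
    D->C: in-degree(C)=0, level(C)=1, enqueue
  process E: level=0
    E->A: in-degree(A)=0, level(A)=1, enqueue
  process C: level=1
  process A: level=1
All levels: A:1, B:0, C:1, D:0, E:0
level(C) = 1

Answer: 1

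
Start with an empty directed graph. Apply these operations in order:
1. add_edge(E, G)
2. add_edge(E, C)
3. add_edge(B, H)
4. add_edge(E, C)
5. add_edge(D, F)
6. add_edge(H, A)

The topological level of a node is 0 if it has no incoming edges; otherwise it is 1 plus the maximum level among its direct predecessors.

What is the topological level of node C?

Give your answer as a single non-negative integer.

Op 1: add_edge(E, G). Edges now: 1
Op 2: add_edge(E, C). Edges now: 2
Op 3: add_edge(B, H). Edges now: 3
Op 4: add_edge(E, C) (duplicate, no change). Edges now: 3
Op 5: add_edge(D, F). Edges now: 4
Op 6: add_edge(H, A). Edges now: 5
Compute levels (Kahn BFS):
  sources (in-degree 0): B, D, E
  process B: level=0
    B->H: in-degree(H)=0, level(H)=1, enqueue
  process D: level=0
    D->F: in-degree(F)=0, level(F)=1, enqueue
  process E: level=0
    E->C: in-degree(C)=0, level(C)=1, enqueue
    E->G: in-degree(G)=0, level(G)=1, enqueue
  process H: level=1
    H->A: in-degree(A)=0, level(A)=2, enqueue
  process F: level=1
  process C: level=1
  process G: level=1
  process A: level=2
All levels: A:2, B:0, C:1, D:0, E:0, F:1, G:1, H:1
level(C) = 1

Answer: 1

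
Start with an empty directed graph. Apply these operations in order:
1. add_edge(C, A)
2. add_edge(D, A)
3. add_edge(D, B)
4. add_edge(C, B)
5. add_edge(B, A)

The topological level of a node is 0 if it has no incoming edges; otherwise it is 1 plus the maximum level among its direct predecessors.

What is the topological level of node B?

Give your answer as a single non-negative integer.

Answer: 1

Derivation:
Op 1: add_edge(C, A). Edges now: 1
Op 2: add_edge(D, A). Edges now: 2
Op 3: add_edge(D, B). Edges now: 3
Op 4: add_edge(C, B). Edges now: 4
Op 5: add_edge(B, A). Edges now: 5
Compute levels (Kahn BFS):
  sources (in-degree 0): C, D
  process C: level=0
    C->A: in-degree(A)=2, level(A)>=1
    C->B: in-degree(B)=1, level(B)>=1
  process D: level=0
    D->A: in-degree(A)=1, level(A)>=1
    D->B: in-degree(B)=0, level(B)=1, enqueue
  process B: level=1
    B->A: in-degree(A)=0, level(A)=2, enqueue
  process A: level=2
All levels: A:2, B:1, C:0, D:0
level(B) = 1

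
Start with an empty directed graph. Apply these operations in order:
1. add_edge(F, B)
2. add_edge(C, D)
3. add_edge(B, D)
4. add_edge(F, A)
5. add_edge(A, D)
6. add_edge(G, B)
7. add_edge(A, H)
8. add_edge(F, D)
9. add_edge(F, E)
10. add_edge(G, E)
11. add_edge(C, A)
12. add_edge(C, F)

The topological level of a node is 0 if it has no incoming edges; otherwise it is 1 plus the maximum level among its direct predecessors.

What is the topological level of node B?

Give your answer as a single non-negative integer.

Op 1: add_edge(F, B). Edges now: 1
Op 2: add_edge(C, D). Edges now: 2
Op 3: add_edge(B, D). Edges now: 3
Op 4: add_edge(F, A). Edges now: 4
Op 5: add_edge(A, D). Edges now: 5
Op 6: add_edge(G, B). Edges now: 6
Op 7: add_edge(A, H). Edges now: 7
Op 8: add_edge(F, D). Edges now: 8
Op 9: add_edge(F, E). Edges now: 9
Op 10: add_edge(G, E). Edges now: 10
Op 11: add_edge(C, A). Edges now: 11
Op 12: add_edge(C, F). Edges now: 12
Compute levels (Kahn BFS):
  sources (in-degree 0): C, G
  process C: level=0
    C->A: in-degree(A)=1, level(A)>=1
    C->D: in-degree(D)=3, level(D)>=1
    C->F: in-degree(F)=0, level(F)=1, enqueue
  process G: level=0
    G->B: in-degree(B)=1, level(B)>=1
    G->E: in-degree(E)=1, level(E)>=1
  process F: level=1
    F->A: in-degree(A)=0, level(A)=2, enqueue
    F->B: in-degree(B)=0, level(B)=2, enqueue
    F->D: in-degree(D)=2, level(D)>=2
    F->E: in-degree(E)=0, level(E)=2, enqueue
  process A: level=2
    A->D: in-degree(D)=1, level(D)>=3
    A->H: in-degree(H)=0, level(H)=3, enqueue
  process B: level=2
    B->D: in-degree(D)=0, level(D)=3, enqueue
  process E: level=2
  process H: level=3
  process D: level=3
All levels: A:2, B:2, C:0, D:3, E:2, F:1, G:0, H:3
level(B) = 2

Answer: 2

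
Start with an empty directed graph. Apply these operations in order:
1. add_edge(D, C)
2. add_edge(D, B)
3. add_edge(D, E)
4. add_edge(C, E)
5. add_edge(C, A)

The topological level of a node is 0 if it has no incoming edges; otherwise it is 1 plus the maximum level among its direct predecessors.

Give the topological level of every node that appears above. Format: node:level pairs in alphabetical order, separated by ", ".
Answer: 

Answer: A:2, B:1, C:1, D:0, E:2

Derivation:
Op 1: add_edge(D, C). Edges now: 1
Op 2: add_edge(D, B). Edges now: 2
Op 3: add_edge(D, E). Edges now: 3
Op 4: add_edge(C, E). Edges now: 4
Op 5: add_edge(C, A). Edges now: 5
Compute levels (Kahn BFS):
  sources (in-degree 0): D
  process D: level=0
    D->B: in-degree(B)=0, level(B)=1, enqueue
    D->C: in-degree(C)=0, level(C)=1, enqueue
    D->E: in-degree(E)=1, level(E)>=1
  process B: level=1
  process C: level=1
    C->A: in-degree(A)=0, level(A)=2, enqueue
    C->E: in-degree(E)=0, level(E)=2, enqueue
  process A: level=2
  process E: level=2
All levels: A:2, B:1, C:1, D:0, E:2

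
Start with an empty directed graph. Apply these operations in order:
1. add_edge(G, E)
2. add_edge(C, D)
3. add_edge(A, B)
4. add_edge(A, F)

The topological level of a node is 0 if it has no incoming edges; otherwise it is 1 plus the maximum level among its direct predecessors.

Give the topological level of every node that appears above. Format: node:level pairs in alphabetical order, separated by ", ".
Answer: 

Op 1: add_edge(G, E). Edges now: 1
Op 2: add_edge(C, D). Edges now: 2
Op 3: add_edge(A, B). Edges now: 3
Op 4: add_edge(A, F). Edges now: 4
Compute levels (Kahn BFS):
  sources (in-degree 0): A, C, G
  process A: level=0
    A->B: in-degree(B)=0, level(B)=1, enqueue
    A->F: in-degree(F)=0, level(F)=1, enqueue
  process C: level=0
    C->D: in-degree(D)=0, level(D)=1, enqueue
  process G: level=0
    G->E: in-degree(E)=0, level(E)=1, enqueue
  process B: level=1
  process F: level=1
  process D: level=1
  process E: level=1
All levels: A:0, B:1, C:0, D:1, E:1, F:1, G:0

Answer: A:0, B:1, C:0, D:1, E:1, F:1, G:0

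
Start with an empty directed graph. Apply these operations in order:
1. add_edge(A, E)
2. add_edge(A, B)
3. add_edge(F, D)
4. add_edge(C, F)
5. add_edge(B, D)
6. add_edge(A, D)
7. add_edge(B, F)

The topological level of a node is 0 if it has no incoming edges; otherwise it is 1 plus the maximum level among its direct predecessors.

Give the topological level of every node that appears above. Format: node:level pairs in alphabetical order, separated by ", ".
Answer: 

Op 1: add_edge(A, E). Edges now: 1
Op 2: add_edge(A, B). Edges now: 2
Op 3: add_edge(F, D). Edges now: 3
Op 4: add_edge(C, F). Edges now: 4
Op 5: add_edge(B, D). Edges now: 5
Op 6: add_edge(A, D). Edges now: 6
Op 7: add_edge(B, F). Edges now: 7
Compute levels (Kahn BFS):
  sources (in-degree 0): A, C
  process A: level=0
    A->B: in-degree(B)=0, level(B)=1, enqueue
    A->D: in-degree(D)=2, level(D)>=1
    A->E: in-degree(E)=0, level(E)=1, enqueue
  process C: level=0
    C->F: in-degree(F)=1, level(F)>=1
  process B: level=1
    B->D: in-degree(D)=1, level(D)>=2
    B->F: in-degree(F)=0, level(F)=2, enqueue
  process E: level=1
  process F: level=2
    F->D: in-degree(D)=0, level(D)=3, enqueue
  process D: level=3
All levels: A:0, B:1, C:0, D:3, E:1, F:2

Answer: A:0, B:1, C:0, D:3, E:1, F:2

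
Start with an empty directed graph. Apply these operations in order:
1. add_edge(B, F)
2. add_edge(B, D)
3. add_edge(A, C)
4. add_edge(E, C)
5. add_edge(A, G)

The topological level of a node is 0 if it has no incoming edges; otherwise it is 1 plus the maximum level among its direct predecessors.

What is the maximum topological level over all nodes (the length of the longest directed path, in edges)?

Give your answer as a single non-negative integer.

Op 1: add_edge(B, F). Edges now: 1
Op 2: add_edge(B, D). Edges now: 2
Op 3: add_edge(A, C). Edges now: 3
Op 4: add_edge(E, C). Edges now: 4
Op 5: add_edge(A, G). Edges now: 5
Compute levels (Kahn BFS):
  sources (in-degree 0): A, B, E
  process A: level=0
    A->C: in-degree(C)=1, level(C)>=1
    A->G: in-degree(G)=0, level(G)=1, enqueue
  process B: level=0
    B->D: in-degree(D)=0, level(D)=1, enqueue
    B->F: in-degree(F)=0, level(F)=1, enqueue
  process E: level=0
    E->C: in-degree(C)=0, level(C)=1, enqueue
  process G: level=1
  process D: level=1
  process F: level=1
  process C: level=1
All levels: A:0, B:0, C:1, D:1, E:0, F:1, G:1
max level = 1

Answer: 1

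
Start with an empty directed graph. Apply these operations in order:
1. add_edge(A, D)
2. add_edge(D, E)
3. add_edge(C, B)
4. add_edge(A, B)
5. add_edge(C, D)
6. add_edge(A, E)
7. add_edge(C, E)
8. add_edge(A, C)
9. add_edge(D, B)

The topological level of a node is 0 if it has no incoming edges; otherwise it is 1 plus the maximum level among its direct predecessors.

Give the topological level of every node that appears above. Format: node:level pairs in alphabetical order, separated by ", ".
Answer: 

Op 1: add_edge(A, D). Edges now: 1
Op 2: add_edge(D, E). Edges now: 2
Op 3: add_edge(C, B). Edges now: 3
Op 4: add_edge(A, B). Edges now: 4
Op 5: add_edge(C, D). Edges now: 5
Op 6: add_edge(A, E). Edges now: 6
Op 7: add_edge(C, E). Edges now: 7
Op 8: add_edge(A, C). Edges now: 8
Op 9: add_edge(D, B). Edges now: 9
Compute levels (Kahn BFS):
  sources (in-degree 0): A
  process A: level=0
    A->B: in-degree(B)=2, level(B)>=1
    A->C: in-degree(C)=0, level(C)=1, enqueue
    A->D: in-degree(D)=1, level(D)>=1
    A->E: in-degree(E)=2, level(E)>=1
  process C: level=1
    C->B: in-degree(B)=1, level(B)>=2
    C->D: in-degree(D)=0, level(D)=2, enqueue
    C->E: in-degree(E)=1, level(E)>=2
  process D: level=2
    D->B: in-degree(B)=0, level(B)=3, enqueue
    D->E: in-degree(E)=0, level(E)=3, enqueue
  process B: level=3
  process E: level=3
All levels: A:0, B:3, C:1, D:2, E:3

Answer: A:0, B:3, C:1, D:2, E:3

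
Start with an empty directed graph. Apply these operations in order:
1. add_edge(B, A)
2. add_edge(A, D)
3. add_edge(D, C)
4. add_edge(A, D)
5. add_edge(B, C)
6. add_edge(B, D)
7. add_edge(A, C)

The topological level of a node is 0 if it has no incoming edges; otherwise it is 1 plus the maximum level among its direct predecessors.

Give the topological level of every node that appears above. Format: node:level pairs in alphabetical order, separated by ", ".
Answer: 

Answer: A:1, B:0, C:3, D:2

Derivation:
Op 1: add_edge(B, A). Edges now: 1
Op 2: add_edge(A, D). Edges now: 2
Op 3: add_edge(D, C). Edges now: 3
Op 4: add_edge(A, D) (duplicate, no change). Edges now: 3
Op 5: add_edge(B, C). Edges now: 4
Op 6: add_edge(B, D). Edges now: 5
Op 7: add_edge(A, C). Edges now: 6
Compute levels (Kahn BFS):
  sources (in-degree 0): B
  process B: level=0
    B->A: in-degree(A)=0, level(A)=1, enqueue
    B->C: in-degree(C)=2, level(C)>=1
    B->D: in-degree(D)=1, level(D)>=1
  process A: level=1
    A->C: in-degree(C)=1, level(C)>=2
    A->D: in-degree(D)=0, level(D)=2, enqueue
  process D: level=2
    D->C: in-degree(C)=0, level(C)=3, enqueue
  process C: level=3
All levels: A:1, B:0, C:3, D:2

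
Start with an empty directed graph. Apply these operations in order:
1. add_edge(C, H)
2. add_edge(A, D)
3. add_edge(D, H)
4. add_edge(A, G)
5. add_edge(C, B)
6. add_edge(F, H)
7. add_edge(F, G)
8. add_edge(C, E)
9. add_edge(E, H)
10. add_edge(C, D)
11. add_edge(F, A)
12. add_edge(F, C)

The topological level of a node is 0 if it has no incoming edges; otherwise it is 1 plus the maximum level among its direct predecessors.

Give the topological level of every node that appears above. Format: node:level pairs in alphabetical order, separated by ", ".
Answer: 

Op 1: add_edge(C, H). Edges now: 1
Op 2: add_edge(A, D). Edges now: 2
Op 3: add_edge(D, H). Edges now: 3
Op 4: add_edge(A, G). Edges now: 4
Op 5: add_edge(C, B). Edges now: 5
Op 6: add_edge(F, H). Edges now: 6
Op 7: add_edge(F, G). Edges now: 7
Op 8: add_edge(C, E). Edges now: 8
Op 9: add_edge(E, H). Edges now: 9
Op 10: add_edge(C, D). Edges now: 10
Op 11: add_edge(F, A). Edges now: 11
Op 12: add_edge(F, C). Edges now: 12
Compute levels (Kahn BFS):
  sources (in-degree 0): F
  process F: level=0
    F->A: in-degree(A)=0, level(A)=1, enqueue
    F->C: in-degree(C)=0, level(C)=1, enqueue
    F->G: in-degree(G)=1, level(G)>=1
    F->H: in-degree(H)=3, level(H)>=1
  process A: level=1
    A->D: in-degree(D)=1, level(D)>=2
    A->G: in-degree(G)=0, level(G)=2, enqueue
  process C: level=1
    C->B: in-degree(B)=0, level(B)=2, enqueue
    C->D: in-degree(D)=0, level(D)=2, enqueue
    C->E: in-degree(E)=0, level(E)=2, enqueue
    C->H: in-degree(H)=2, level(H)>=2
  process G: level=2
  process B: level=2
  process D: level=2
    D->H: in-degree(H)=1, level(H)>=3
  process E: level=2
    E->H: in-degree(H)=0, level(H)=3, enqueue
  process H: level=3
All levels: A:1, B:2, C:1, D:2, E:2, F:0, G:2, H:3

Answer: A:1, B:2, C:1, D:2, E:2, F:0, G:2, H:3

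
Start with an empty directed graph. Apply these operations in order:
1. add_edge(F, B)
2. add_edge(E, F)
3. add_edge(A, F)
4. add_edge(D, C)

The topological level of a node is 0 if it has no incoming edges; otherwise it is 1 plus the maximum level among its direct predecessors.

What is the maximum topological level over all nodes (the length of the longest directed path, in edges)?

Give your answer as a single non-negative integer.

Answer: 2

Derivation:
Op 1: add_edge(F, B). Edges now: 1
Op 2: add_edge(E, F). Edges now: 2
Op 3: add_edge(A, F). Edges now: 3
Op 4: add_edge(D, C). Edges now: 4
Compute levels (Kahn BFS):
  sources (in-degree 0): A, D, E
  process A: level=0
    A->F: in-degree(F)=1, level(F)>=1
  process D: level=0
    D->C: in-degree(C)=0, level(C)=1, enqueue
  process E: level=0
    E->F: in-degree(F)=0, level(F)=1, enqueue
  process C: level=1
  process F: level=1
    F->B: in-degree(B)=0, level(B)=2, enqueue
  process B: level=2
All levels: A:0, B:2, C:1, D:0, E:0, F:1
max level = 2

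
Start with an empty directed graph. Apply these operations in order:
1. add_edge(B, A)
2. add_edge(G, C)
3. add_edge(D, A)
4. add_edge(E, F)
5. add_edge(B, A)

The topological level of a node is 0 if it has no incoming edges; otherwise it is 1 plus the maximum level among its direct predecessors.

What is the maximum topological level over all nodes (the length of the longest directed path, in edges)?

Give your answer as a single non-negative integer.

Answer: 1

Derivation:
Op 1: add_edge(B, A). Edges now: 1
Op 2: add_edge(G, C). Edges now: 2
Op 3: add_edge(D, A). Edges now: 3
Op 4: add_edge(E, F). Edges now: 4
Op 5: add_edge(B, A) (duplicate, no change). Edges now: 4
Compute levels (Kahn BFS):
  sources (in-degree 0): B, D, E, G
  process B: level=0
    B->A: in-degree(A)=1, level(A)>=1
  process D: level=0
    D->A: in-degree(A)=0, level(A)=1, enqueue
  process E: level=0
    E->F: in-degree(F)=0, level(F)=1, enqueue
  process G: level=0
    G->C: in-degree(C)=0, level(C)=1, enqueue
  process A: level=1
  process F: level=1
  process C: level=1
All levels: A:1, B:0, C:1, D:0, E:0, F:1, G:0
max level = 1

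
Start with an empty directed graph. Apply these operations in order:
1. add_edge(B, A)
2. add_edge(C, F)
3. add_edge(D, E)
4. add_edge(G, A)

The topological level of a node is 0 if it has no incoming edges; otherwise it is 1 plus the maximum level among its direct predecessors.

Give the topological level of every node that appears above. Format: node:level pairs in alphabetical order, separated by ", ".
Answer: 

Answer: A:1, B:0, C:0, D:0, E:1, F:1, G:0

Derivation:
Op 1: add_edge(B, A). Edges now: 1
Op 2: add_edge(C, F). Edges now: 2
Op 3: add_edge(D, E). Edges now: 3
Op 4: add_edge(G, A). Edges now: 4
Compute levels (Kahn BFS):
  sources (in-degree 0): B, C, D, G
  process B: level=0
    B->A: in-degree(A)=1, level(A)>=1
  process C: level=0
    C->F: in-degree(F)=0, level(F)=1, enqueue
  process D: level=0
    D->E: in-degree(E)=0, level(E)=1, enqueue
  process G: level=0
    G->A: in-degree(A)=0, level(A)=1, enqueue
  process F: level=1
  process E: level=1
  process A: level=1
All levels: A:1, B:0, C:0, D:0, E:1, F:1, G:0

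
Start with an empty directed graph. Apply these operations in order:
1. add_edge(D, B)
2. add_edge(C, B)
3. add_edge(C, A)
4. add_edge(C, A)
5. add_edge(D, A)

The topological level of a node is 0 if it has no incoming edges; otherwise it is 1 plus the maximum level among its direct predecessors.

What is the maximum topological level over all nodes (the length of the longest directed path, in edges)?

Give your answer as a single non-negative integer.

Op 1: add_edge(D, B). Edges now: 1
Op 2: add_edge(C, B). Edges now: 2
Op 3: add_edge(C, A). Edges now: 3
Op 4: add_edge(C, A) (duplicate, no change). Edges now: 3
Op 5: add_edge(D, A). Edges now: 4
Compute levels (Kahn BFS):
  sources (in-degree 0): C, D
  process C: level=0
    C->A: in-degree(A)=1, level(A)>=1
    C->B: in-degree(B)=1, level(B)>=1
  process D: level=0
    D->A: in-degree(A)=0, level(A)=1, enqueue
    D->B: in-degree(B)=0, level(B)=1, enqueue
  process A: level=1
  process B: level=1
All levels: A:1, B:1, C:0, D:0
max level = 1

Answer: 1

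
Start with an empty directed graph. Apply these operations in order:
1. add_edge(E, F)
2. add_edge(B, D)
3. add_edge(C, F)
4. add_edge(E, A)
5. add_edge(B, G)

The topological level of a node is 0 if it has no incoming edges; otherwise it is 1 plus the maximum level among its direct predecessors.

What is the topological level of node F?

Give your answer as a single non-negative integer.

Op 1: add_edge(E, F). Edges now: 1
Op 2: add_edge(B, D). Edges now: 2
Op 3: add_edge(C, F). Edges now: 3
Op 4: add_edge(E, A). Edges now: 4
Op 5: add_edge(B, G). Edges now: 5
Compute levels (Kahn BFS):
  sources (in-degree 0): B, C, E
  process B: level=0
    B->D: in-degree(D)=0, level(D)=1, enqueue
    B->G: in-degree(G)=0, level(G)=1, enqueue
  process C: level=0
    C->F: in-degree(F)=1, level(F)>=1
  process E: level=0
    E->A: in-degree(A)=0, level(A)=1, enqueue
    E->F: in-degree(F)=0, level(F)=1, enqueue
  process D: level=1
  process G: level=1
  process A: level=1
  process F: level=1
All levels: A:1, B:0, C:0, D:1, E:0, F:1, G:1
level(F) = 1

Answer: 1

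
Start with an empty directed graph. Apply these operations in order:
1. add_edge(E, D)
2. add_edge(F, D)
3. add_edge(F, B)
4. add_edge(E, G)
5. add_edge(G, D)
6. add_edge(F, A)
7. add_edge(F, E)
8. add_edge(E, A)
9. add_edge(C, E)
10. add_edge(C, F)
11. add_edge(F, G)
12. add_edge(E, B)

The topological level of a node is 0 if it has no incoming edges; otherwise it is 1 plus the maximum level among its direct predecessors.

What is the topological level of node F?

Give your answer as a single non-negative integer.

Answer: 1

Derivation:
Op 1: add_edge(E, D). Edges now: 1
Op 2: add_edge(F, D). Edges now: 2
Op 3: add_edge(F, B). Edges now: 3
Op 4: add_edge(E, G). Edges now: 4
Op 5: add_edge(G, D). Edges now: 5
Op 6: add_edge(F, A). Edges now: 6
Op 7: add_edge(F, E). Edges now: 7
Op 8: add_edge(E, A). Edges now: 8
Op 9: add_edge(C, E). Edges now: 9
Op 10: add_edge(C, F). Edges now: 10
Op 11: add_edge(F, G). Edges now: 11
Op 12: add_edge(E, B). Edges now: 12
Compute levels (Kahn BFS):
  sources (in-degree 0): C
  process C: level=0
    C->E: in-degree(E)=1, level(E)>=1
    C->F: in-degree(F)=0, level(F)=1, enqueue
  process F: level=1
    F->A: in-degree(A)=1, level(A)>=2
    F->B: in-degree(B)=1, level(B)>=2
    F->D: in-degree(D)=2, level(D)>=2
    F->E: in-degree(E)=0, level(E)=2, enqueue
    F->G: in-degree(G)=1, level(G)>=2
  process E: level=2
    E->A: in-degree(A)=0, level(A)=3, enqueue
    E->B: in-degree(B)=0, level(B)=3, enqueue
    E->D: in-degree(D)=1, level(D)>=3
    E->G: in-degree(G)=0, level(G)=3, enqueue
  process A: level=3
  process B: level=3
  process G: level=3
    G->D: in-degree(D)=0, level(D)=4, enqueue
  process D: level=4
All levels: A:3, B:3, C:0, D:4, E:2, F:1, G:3
level(F) = 1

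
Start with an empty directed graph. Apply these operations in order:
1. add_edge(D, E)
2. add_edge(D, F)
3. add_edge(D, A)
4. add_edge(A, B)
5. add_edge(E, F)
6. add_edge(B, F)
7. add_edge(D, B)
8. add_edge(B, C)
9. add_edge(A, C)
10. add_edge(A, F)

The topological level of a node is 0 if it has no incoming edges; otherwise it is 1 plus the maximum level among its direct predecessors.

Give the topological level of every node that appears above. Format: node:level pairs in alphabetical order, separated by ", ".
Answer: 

Answer: A:1, B:2, C:3, D:0, E:1, F:3

Derivation:
Op 1: add_edge(D, E). Edges now: 1
Op 2: add_edge(D, F). Edges now: 2
Op 3: add_edge(D, A). Edges now: 3
Op 4: add_edge(A, B). Edges now: 4
Op 5: add_edge(E, F). Edges now: 5
Op 6: add_edge(B, F). Edges now: 6
Op 7: add_edge(D, B). Edges now: 7
Op 8: add_edge(B, C). Edges now: 8
Op 9: add_edge(A, C). Edges now: 9
Op 10: add_edge(A, F). Edges now: 10
Compute levels (Kahn BFS):
  sources (in-degree 0): D
  process D: level=0
    D->A: in-degree(A)=0, level(A)=1, enqueue
    D->B: in-degree(B)=1, level(B)>=1
    D->E: in-degree(E)=0, level(E)=1, enqueue
    D->F: in-degree(F)=3, level(F)>=1
  process A: level=1
    A->B: in-degree(B)=0, level(B)=2, enqueue
    A->C: in-degree(C)=1, level(C)>=2
    A->F: in-degree(F)=2, level(F)>=2
  process E: level=1
    E->F: in-degree(F)=1, level(F)>=2
  process B: level=2
    B->C: in-degree(C)=0, level(C)=3, enqueue
    B->F: in-degree(F)=0, level(F)=3, enqueue
  process C: level=3
  process F: level=3
All levels: A:1, B:2, C:3, D:0, E:1, F:3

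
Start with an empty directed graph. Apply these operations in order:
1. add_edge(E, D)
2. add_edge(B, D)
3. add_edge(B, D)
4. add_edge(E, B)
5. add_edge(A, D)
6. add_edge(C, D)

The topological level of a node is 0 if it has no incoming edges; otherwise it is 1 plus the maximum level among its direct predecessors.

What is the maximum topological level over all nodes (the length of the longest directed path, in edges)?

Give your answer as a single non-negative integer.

Answer: 2

Derivation:
Op 1: add_edge(E, D). Edges now: 1
Op 2: add_edge(B, D). Edges now: 2
Op 3: add_edge(B, D) (duplicate, no change). Edges now: 2
Op 4: add_edge(E, B). Edges now: 3
Op 5: add_edge(A, D). Edges now: 4
Op 6: add_edge(C, D). Edges now: 5
Compute levels (Kahn BFS):
  sources (in-degree 0): A, C, E
  process A: level=0
    A->D: in-degree(D)=3, level(D)>=1
  process C: level=0
    C->D: in-degree(D)=2, level(D)>=1
  process E: level=0
    E->B: in-degree(B)=0, level(B)=1, enqueue
    E->D: in-degree(D)=1, level(D)>=1
  process B: level=1
    B->D: in-degree(D)=0, level(D)=2, enqueue
  process D: level=2
All levels: A:0, B:1, C:0, D:2, E:0
max level = 2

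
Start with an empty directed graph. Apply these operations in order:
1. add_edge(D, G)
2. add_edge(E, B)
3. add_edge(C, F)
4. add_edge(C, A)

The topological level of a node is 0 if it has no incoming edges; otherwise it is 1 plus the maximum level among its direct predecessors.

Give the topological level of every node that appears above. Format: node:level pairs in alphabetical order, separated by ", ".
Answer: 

Op 1: add_edge(D, G). Edges now: 1
Op 2: add_edge(E, B). Edges now: 2
Op 3: add_edge(C, F). Edges now: 3
Op 4: add_edge(C, A). Edges now: 4
Compute levels (Kahn BFS):
  sources (in-degree 0): C, D, E
  process C: level=0
    C->A: in-degree(A)=0, level(A)=1, enqueue
    C->F: in-degree(F)=0, level(F)=1, enqueue
  process D: level=0
    D->G: in-degree(G)=0, level(G)=1, enqueue
  process E: level=0
    E->B: in-degree(B)=0, level(B)=1, enqueue
  process A: level=1
  process F: level=1
  process G: level=1
  process B: level=1
All levels: A:1, B:1, C:0, D:0, E:0, F:1, G:1

Answer: A:1, B:1, C:0, D:0, E:0, F:1, G:1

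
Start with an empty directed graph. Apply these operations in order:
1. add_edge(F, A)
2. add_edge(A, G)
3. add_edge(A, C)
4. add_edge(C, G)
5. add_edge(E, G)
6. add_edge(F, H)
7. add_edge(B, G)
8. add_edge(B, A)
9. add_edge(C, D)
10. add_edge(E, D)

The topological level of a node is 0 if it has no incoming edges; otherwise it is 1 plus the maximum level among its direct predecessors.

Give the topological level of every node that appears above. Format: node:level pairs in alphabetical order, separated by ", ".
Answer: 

Answer: A:1, B:0, C:2, D:3, E:0, F:0, G:3, H:1

Derivation:
Op 1: add_edge(F, A). Edges now: 1
Op 2: add_edge(A, G). Edges now: 2
Op 3: add_edge(A, C). Edges now: 3
Op 4: add_edge(C, G). Edges now: 4
Op 5: add_edge(E, G). Edges now: 5
Op 6: add_edge(F, H). Edges now: 6
Op 7: add_edge(B, G). Edges now: 7
Op 8: add_edge(B, A). Edges now: 8
Op 9: add_edge(C, D). Edges now: 9
Op 10: add_edge(E, D). Edges now: 10
Compute levels (Kahn BFS):
  sources (in-degree 0): B, E, F
  process B: level=0
    B->A: in-degree(A)=1, level(A)>=1
    B->G: in-degree(G)=3, level(G)>=1
  process E: level=0
    E->D: in-degree(D)=1, level(D)>=1
    E->G: in-degree(G)=2, level(G)>=1
  process F: level=0
    F->A: in-degree(A)=0, level(A)=1, enqueue
    F->H: in-degree(H)=0, level(H)=1, enqueue
  process A: level=1
    A->C: in-degree(C)=0, level(C)=2, enqueue
    A->G: in-degree(G)=1, level(G)>=2
  process H: level=1
  process C: level=2
    C->D: in-degree(D)=0, level(D)=3, enqueue
    C->G: in-degree(G)=0, level(G)=3, enqueue
  process D: level=3
  process G: level=3
All levels: A:1, B:0, C:2, D:3, E:0, F:0, G:3, H:1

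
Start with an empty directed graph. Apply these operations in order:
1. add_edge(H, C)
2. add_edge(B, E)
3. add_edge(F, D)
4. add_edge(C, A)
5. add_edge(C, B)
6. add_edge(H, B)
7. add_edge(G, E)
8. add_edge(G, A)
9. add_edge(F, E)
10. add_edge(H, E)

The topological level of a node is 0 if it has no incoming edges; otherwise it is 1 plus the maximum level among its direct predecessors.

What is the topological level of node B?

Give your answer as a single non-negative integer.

Op 1: add_edge(H, C). Edges now: 1
Op 2: add_edge(B, E). Edges now: 2
Op 3: add_edge(F, D). Edges now: 3
Op 4: add_edge(C, A). Edges now: 4
Op 5: add_edge(C, B). Edges now: 5
Op 6: add_edge(H, B). Edges now: 6
Op 7: add_edge(G, E). Edges now: 7
Op 8: add_edge(G, A). Edges now: 8
Op 9: add_edge(F, E). Edges now: 9
Op 10: add_edge(H, E). Edges now: 10
Compute levels (Kahn BFS):
  sources (in-degree 0): F, G, H
  process F: level=0
    F->D: in-degree(D)=0, level(D)=1, enqueue
    F->E: in-degree(E)=3, level(E)>=1
  process G: level=0
    G->A: in-degree(A)=1, level(A)>=1
    G->E: in-degree(E)=2, level(E)>=1
  process H: level=0
    H->B: in-degree(B)=1, level(B)>=1
    H->C: in-degree(C)=0, level(C)=1, enqueue
    H->E: in-degree(E)=1, level(E)>=1
  process D: level=1
  process C: level=1
    C->A: in-degree(A)=0, level(A)=2, enqueue
    C->B: in-degree(B)=0, level(B)=2, enqueue
  process A: level=2
  process B: level=2
    B->E: in-degree(E)=0, level(E)=3, enqueue
  process E: level=3
All levels: A:2, B:2, C:1, D:1, E:3, F:0, G:0, H:0
level(B) = 2

Answer: 2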